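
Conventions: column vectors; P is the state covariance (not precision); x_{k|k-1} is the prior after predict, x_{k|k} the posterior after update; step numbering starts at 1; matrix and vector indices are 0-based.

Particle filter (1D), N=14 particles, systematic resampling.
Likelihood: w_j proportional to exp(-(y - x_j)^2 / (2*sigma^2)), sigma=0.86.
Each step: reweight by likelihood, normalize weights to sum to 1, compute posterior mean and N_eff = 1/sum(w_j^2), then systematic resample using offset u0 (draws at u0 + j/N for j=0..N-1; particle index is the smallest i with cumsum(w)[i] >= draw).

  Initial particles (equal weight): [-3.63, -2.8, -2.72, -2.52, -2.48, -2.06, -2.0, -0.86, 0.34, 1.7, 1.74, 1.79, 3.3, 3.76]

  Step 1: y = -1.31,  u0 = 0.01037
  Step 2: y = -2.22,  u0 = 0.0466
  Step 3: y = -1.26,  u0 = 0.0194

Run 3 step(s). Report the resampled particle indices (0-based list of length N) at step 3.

step 1: w=[0.0071, 0.0599, 0.0701, 0.0998, 0.1065, 0.1836, 0.1947, 0.2342, 0.0426, 0.0006, 0.0005, 0.0004, 0.0000, 0.0000]  mean=-1.8515  Neff=6.3226  idx=[1, 2, 3, 3, 4, 5, 5, 5, 6, 6, 7, 7, 7, 7]
step 2: w=[0.0758, 0.0804, 0.0895, 0.0895, 0.0909, 0.0935, 0.0935, 0.0935, 0.0921, 0.0921, 0.0273, 0.0273, 0.0273, 0.0273]  mean=-2.1478  Neff=12.0934  idx=[0, 1, 2, 3, 3, 4, 5, 6, 7, 7, 8, 9, 10, 13]
step 3: w=[0.0265, 0.0311, 0.0450, 0.0450, 0.0450, 0.0481, 0.0854, 0.0854, 0.0854, 0.0854, 0.0909, 0.0909, 0.1181, 0.1181]  mean=-1.8881  Neff=11.9618  idx=[0, 2, 4, 5, 6, 7, 8, 9, 10, 10, 11, 12, 12, 13]

resampled_idx = [0, 2, 4, 5, 6, 7, 8, 9, 10, 10, 11, 12, 12, 13]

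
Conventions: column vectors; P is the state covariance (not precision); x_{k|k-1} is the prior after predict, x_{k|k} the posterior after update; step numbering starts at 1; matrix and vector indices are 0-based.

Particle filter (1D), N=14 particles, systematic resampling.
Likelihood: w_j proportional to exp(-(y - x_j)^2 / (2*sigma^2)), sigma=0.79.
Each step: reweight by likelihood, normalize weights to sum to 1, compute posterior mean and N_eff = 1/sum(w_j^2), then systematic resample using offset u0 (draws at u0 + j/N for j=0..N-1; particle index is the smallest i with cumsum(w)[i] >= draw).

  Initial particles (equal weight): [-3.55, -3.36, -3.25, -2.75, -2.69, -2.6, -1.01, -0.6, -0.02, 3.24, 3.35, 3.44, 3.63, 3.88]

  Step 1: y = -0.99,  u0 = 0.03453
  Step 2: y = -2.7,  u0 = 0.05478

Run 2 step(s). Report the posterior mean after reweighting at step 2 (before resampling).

step 1: w=[0.0019, 0.0041, 0.0062, 0.0310, 0.0366, 0.0465, 0.3708, 0.3283, 0.1745, 0.0000, 0.0000, 0.0000, 0.0000, 0.0000]  mean=-0.9205  Neff=3.5682  idx=[3, 5, 6, 6, 6, 6, 6, 7, 7, 7, 7, 7, 8, 8]
step 2: w=[0.3766, 0.3744, 0.0383, 0.0383, 0.0383, 0.0383, 0.0383, 0.0110, 0.0110, 0.0110, 0.0110, 0.0110, 0.0012, 0.0012]  mean=-2.2357  Neff=3.4486  idx=[0, 0, 0, 0, 0, 1, 1, 1, 1, 1, 2, 4, 6, 10]

post_mean = -2.2357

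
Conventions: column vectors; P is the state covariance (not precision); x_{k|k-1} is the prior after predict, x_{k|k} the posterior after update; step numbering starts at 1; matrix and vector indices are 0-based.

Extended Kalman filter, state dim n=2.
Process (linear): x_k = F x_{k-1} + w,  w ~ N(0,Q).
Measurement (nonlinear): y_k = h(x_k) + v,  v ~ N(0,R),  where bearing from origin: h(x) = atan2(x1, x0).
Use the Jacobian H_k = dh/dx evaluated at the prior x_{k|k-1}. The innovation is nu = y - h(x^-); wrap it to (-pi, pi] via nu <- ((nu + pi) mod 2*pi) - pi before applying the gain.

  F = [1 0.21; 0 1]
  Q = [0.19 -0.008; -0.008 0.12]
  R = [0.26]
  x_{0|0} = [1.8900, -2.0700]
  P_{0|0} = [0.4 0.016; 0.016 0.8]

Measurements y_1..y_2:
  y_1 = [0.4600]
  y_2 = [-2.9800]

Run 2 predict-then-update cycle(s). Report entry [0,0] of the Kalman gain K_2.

step 1: x^-=[1.4553, -2.0700]  P^-=[0.6320 0.1760; 0.1760 0.9200]  H_jac=[0.3233 0.2273]  S=[0.3995]  K=[0.6117; 0.6659]  nu=[1.4180]  x^+=[2.3226, -1.1257]  P^+=[0.4826 0.0133; 0.0133 0.7429]
step 2: x^-=[2.0863, -1.1257]  P^-=[0.7109 0.1613; 0.1613 0.8629]  H_jac=[0.2003 0.3712]  S=[0.4314]  K=[0.4689; 0.8174]  nu=[-2.4852]  x^+=[0.9210, -3.1570]  P^+=[0.6161 -0.0040; -0.0040 0.5746]

K[0,0] = 0.4689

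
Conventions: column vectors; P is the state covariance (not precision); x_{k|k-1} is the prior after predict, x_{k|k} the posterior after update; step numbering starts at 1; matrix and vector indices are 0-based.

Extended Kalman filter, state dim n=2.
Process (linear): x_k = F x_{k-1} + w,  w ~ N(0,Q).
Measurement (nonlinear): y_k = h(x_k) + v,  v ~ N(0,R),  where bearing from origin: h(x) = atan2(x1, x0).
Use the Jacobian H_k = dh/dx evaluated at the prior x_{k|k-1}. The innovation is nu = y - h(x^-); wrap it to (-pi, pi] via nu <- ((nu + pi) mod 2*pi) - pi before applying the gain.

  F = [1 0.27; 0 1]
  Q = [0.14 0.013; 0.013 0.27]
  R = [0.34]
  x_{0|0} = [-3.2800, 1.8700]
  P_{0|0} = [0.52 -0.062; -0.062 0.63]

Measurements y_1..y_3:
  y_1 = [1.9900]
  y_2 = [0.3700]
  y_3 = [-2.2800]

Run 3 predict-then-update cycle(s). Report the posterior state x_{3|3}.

x_post = [-1.5728, 2.8612]

step 1: x^-=[-2.7751, 1.8700]  P^-=[0.6724 0.1211; 0.1211 0.9000]  H_jac=[-0.1670 -0.2478]  S=[0.4240]  K=[-0.3356; -0.5737]  nu=[-0.5586]  x^+=[-2.5876, 2.1905]  P^+=[0.6247 0.0395; 0.0395 0.7605]
step 2: x^-=[-1.9962, 2.1905]  P^-=[0.8414 0.2578; 0.2578 1.0305]  H_jac=[-0.2494 -0.2273]  S=[0.4748]  K=[-0.5654; -0.6287]  nu=[-1.9398]  x^+=[-0.8994, 3.4100]  P^+=[0.6897 0.0890; 0.0890 0.8428]
step 3: x^-=[0.0213, 3.4100]  P^-=[0.9392 0.3296; 0.3296 1.1128]  H_jac=[-0.2932 0.0018]  S=[0.4204]  K=[-0.6537; -0.2250]  nu=[2.4386]  x^+=[-1.5728, 2.8612]  P^+=[0.7595 0.2677; 0.2677 1.0915]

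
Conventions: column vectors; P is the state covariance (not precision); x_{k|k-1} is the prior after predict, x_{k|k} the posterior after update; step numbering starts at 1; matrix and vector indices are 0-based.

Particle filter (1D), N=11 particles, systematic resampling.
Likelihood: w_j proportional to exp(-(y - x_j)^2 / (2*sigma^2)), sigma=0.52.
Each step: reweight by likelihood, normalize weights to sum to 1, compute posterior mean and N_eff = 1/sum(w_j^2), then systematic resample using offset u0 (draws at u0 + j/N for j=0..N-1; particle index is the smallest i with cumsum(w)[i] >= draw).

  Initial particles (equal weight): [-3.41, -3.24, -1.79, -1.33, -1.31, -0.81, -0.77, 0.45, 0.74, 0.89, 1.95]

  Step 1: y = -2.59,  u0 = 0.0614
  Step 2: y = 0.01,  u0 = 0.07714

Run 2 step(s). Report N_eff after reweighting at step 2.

step 1: w=[0.2489, 0.3950, 0.2642, 0.0458, 0.0417, 0.0025, 0.0019, 0.0000, 0.0000, 0.0000, 0.0000]  mean=-2.7205  Neff=3.4287  idx=[0, 0, 0, 1, 1, 1, 1, 2, 2, 2, 4]
step 2: w=[0.0000, 0.0000, 0.0000, 0.0000, 0.0000, 0.0000, 0.0000, 0.0528, 0.0528, 0.0528, 0.8417]  mean=-1.3860  Neff=1.3952  idx=[8, 10, 10, 10, 10, 10, 10, 10, 10, 10, 10]

N_eff = 1.3952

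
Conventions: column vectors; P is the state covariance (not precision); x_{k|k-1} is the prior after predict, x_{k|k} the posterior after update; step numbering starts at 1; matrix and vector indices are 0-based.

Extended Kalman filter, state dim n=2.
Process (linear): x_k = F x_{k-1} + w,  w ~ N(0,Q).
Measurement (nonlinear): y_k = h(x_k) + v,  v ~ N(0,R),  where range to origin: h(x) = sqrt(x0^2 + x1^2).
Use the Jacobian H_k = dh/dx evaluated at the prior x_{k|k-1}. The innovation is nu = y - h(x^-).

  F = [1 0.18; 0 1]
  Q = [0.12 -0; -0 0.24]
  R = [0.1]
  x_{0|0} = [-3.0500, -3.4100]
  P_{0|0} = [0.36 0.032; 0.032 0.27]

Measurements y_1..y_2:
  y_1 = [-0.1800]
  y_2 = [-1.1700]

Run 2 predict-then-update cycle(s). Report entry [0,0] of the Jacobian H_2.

step 1: x^-=[-3.6638, -3.4100]  P^-=[0.5003 0.0806; 0.0806 0.5100]  H_jac=[-0.7320 -0.6813]  S=[0.6852]  K=[-0.6146; -0.5932]  nu=[-5.1852]  x^+=[-0.4770, -0.3341]  P^+=[0.2415 -0.1692; -0.1692 0.2689]
step 2: x^-=[-0.5371, -0.3341]  P^-=[0.3092 -0.1208; -0.1208 0.5089]  H_jac=[-0.8492 -0.5281]  S=[0.3566]  K=[-0.5575; -0.4660]  nu=[-1.8025]  x^+=[0.4678, 0.5059]  P^+=[0.1984 -0.2135; -0.2135 0.4314]

H_jac[0,0] = -0.8492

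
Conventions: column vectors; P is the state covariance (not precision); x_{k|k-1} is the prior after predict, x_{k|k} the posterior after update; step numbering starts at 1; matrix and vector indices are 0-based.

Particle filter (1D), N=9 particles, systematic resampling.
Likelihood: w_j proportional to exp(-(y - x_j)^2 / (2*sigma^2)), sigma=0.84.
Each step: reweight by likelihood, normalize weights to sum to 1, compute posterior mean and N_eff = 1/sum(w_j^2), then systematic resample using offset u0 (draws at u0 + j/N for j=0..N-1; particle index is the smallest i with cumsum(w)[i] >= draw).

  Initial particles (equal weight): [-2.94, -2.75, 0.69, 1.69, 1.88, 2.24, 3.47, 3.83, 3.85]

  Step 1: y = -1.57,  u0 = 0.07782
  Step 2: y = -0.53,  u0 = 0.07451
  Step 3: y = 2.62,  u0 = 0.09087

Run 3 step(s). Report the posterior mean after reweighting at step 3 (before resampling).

step 1: w=[0.3978, 0.5607, 0.0403, 0.0008, 0.0003, 0.0001, 0.0000, 0.0000, 0.0000]  mean=-2.6816  Neff=2.1085  idx=[0, 0, 0, 1, 1, 1, 1, 1, 2]
step 2: w=[0.0297, 0.0297, 0.0297, 0.0554, 0.0554, 0.0554, 0.0554, 0.0554, 0.6340]  mean=-0.5861  Neff=2.3815  idx=[2, 4, 6, 8, 8, 8, 8, 8, 8]
step 3: w=[0.0000, 0.0000, 0.0000, 0.1667, 0.1667, 0.1667, 0.1667, 0.1667, 0.1667]  mean=0.6900  Neff=6.0000  idx=[3, 4, 4, 5, 6, 6, 7, 8, 8]

post_mean = 0.6900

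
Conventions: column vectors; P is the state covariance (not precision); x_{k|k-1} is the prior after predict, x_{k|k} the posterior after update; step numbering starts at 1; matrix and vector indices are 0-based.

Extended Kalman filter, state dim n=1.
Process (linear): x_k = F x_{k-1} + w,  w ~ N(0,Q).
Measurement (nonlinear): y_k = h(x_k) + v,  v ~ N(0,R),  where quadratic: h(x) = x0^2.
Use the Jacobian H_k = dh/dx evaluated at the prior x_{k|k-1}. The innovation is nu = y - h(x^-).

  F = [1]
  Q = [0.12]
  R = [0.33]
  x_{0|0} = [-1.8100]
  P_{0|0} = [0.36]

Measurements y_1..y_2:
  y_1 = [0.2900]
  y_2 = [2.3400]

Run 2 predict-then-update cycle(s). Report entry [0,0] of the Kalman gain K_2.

K[0,0] = -0.3155

step 1: x^-=[-1.8100]  P^-=[0.4800]  H_jac=[-3.6200]  S=[6.6201]  K=[-0.2625]  nu=[-2.9861]  x^+=[-1.0262]  P^+=[0.0239]
step 2: x^-=[-1.0262]  P^-=[0.1439]  H_jac=[-2.0525]  S=[0.9363]  K=[-0.3155]  nu=[1.2869]  x^+=[-1.4322]  P^+=[0.0507]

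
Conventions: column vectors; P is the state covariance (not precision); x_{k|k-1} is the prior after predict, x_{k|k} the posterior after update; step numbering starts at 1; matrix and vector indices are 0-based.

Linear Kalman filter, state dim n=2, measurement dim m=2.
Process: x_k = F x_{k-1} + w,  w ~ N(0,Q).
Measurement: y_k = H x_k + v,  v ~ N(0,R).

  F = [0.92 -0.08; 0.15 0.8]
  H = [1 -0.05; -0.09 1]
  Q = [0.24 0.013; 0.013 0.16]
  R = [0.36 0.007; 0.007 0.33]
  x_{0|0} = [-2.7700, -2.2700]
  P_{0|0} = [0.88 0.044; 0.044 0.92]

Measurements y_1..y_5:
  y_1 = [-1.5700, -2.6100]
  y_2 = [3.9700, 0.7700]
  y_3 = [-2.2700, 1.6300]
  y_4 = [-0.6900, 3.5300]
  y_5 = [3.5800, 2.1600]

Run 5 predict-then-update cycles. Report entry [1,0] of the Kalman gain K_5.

step 1: x^-=[-2.3668, -2.2315]  P^-=[0.9842 0.1074; 0.1074 0.7792]  S=[1.3354 -0.0126; -0.0126 1.0978]  K=[0.7332 0.0256; 0.0579 0.7016]  nu=[0.6852, -0.5915]  x^+=[-1.8795, -2.6068]  P^+=[0.2660 0.0375; 0.0375 0.2353]
step 2: x^-=[-1.5206, -2.3674]  P^-=[0.4611 0.0618; 0.0618 0.3256]  S=[0.8158 0.0113; 0.0113 0.6482]  K=[0.5612 0.0215; 0.0490 0.4929]  nu=[5.3722, 3.0005]  x^+=[1.5589, -0.6254]  P^+=[0.2036 0.0294; 0.0294 0.1656]
step 3: x^-=[1.4842, -0.2665]  P^-=[0.4091 0.0518; 0.0518 0.2776]  S=[0.7646 0.0083; 0.0083 0.6016]  K=[0.5315 0.0175; 0.0446 0.4531]  nu=[-3.7675, 2.0300]  x^+=[-0.4826, 0.4852]  P^+=[0.1928 0.0269; 0.0269 0.1523]
step 4: x^-=[-0.4828, 0.3158]  P^-=[0.4002 0.0493; 0.0493 0.2682]  S=[0.7559 0.0071; 0.0071 0.5926]  K=[0.5260 0.0161; 0.0433 0.4446]  nu=[-0.1914, 3.1707]  x^+=[-0.5324, 1.7173]  P^+=[0.1908 0.0262; 0.0262 0.1494]
step 5: x^-=[-0.6272, 1.2940]  P^-=[0.3986 0.0487; 0.0487 0.2662]  S=[0.7544 0.0068; 0.0068 0.5906]  K=[0.5250 0.0157; 0.0430 0.4427]  nu=[4.2719, 0.8096]  x^+=[1.6283, 1.8360]  P^+=[0.1904 0.0260; 0.0260 0.1487]

K[1,0] = 0.0430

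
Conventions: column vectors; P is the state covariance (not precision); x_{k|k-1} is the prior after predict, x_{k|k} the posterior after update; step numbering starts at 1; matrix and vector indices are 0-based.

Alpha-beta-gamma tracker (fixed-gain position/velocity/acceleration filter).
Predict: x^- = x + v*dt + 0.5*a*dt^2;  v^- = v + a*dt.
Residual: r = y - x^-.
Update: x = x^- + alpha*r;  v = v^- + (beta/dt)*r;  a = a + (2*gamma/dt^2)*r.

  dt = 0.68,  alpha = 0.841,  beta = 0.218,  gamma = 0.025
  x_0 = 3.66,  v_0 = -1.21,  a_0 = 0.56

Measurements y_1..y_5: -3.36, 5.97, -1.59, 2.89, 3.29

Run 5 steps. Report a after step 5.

step 1: x_pred=2.9667  r=-6.3267  x^+=-2.3541  v^+=-2.8575  a^+=-0.1241
step 2: x_pred=-4.3258  r=10.2958  x^+=4.3330  v^+=0.3589  a^+=0.9892
step 3: x_pred=4.8057  r=-6.3957  x^+=-0.5731  v^+=-1.0189  a^+=0.2976
step 4: x_pred=-1.1971  r=4.0871  x^+=2.2402  v^+=0.4938  a^+=0.7396
step 5: x_pred=2.7469  r=0.5431  x^+=3.2036  v^+=1.1708  a^+=0.7983

a_post = 0.7983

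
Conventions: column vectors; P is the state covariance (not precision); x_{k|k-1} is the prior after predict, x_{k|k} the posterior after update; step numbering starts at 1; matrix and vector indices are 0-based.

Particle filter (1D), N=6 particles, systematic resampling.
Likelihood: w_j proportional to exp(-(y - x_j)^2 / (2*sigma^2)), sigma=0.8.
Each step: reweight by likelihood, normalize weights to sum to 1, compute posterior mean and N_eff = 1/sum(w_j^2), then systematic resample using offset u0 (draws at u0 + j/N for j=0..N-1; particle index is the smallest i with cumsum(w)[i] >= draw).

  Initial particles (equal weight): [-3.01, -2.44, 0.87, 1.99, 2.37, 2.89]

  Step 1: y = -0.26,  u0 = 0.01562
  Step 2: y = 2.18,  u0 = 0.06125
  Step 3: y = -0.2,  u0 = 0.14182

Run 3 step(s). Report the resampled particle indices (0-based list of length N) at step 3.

resampled_idx = [0, 1, 2, 3, 4, 5]

step 1: w=[0.0065, 0.0581, 0.8781, 0.0456, 0.0107, 0.0010]  mean=0.7218  Neff=1.2877  idx=[1, 2, 2, 2, 2, 2]
step 2: w=[0.0000, 0.2000, 0.2000, 0.2000, 0.2000, 0.2000]  mean=0.8700  Neff=5.0000  idx=[1, 2, 2, 3, 4, 5]
step 3: w=[0.1667, 0.1667, 0.1667, 0.1667, 0.1667, 0.1667]  mean=0.8700  Neff=6.0000  idx=[0, 1, 2, 3, 4, 5]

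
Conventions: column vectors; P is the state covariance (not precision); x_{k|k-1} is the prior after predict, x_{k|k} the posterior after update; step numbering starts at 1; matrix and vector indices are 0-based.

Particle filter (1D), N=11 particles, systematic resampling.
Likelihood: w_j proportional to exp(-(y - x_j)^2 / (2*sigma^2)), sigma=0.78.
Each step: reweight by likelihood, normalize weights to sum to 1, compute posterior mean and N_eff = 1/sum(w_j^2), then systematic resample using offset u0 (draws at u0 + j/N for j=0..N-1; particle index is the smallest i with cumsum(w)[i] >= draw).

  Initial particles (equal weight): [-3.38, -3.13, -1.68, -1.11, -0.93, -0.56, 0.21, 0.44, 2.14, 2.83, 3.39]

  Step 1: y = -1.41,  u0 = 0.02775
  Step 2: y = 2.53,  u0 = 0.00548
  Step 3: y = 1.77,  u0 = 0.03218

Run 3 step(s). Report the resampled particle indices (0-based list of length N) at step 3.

resampled_idx = [1, 3, 4, 5, 5, 6, 7, 8, 8, 9, 10]

step 1: w=[0.0116, 0.0247, 0.2649, 0.2612, 0.2328, 0.1553, 0.0325, 0.0169, 0.0000, 0.0000, 0.0000]  mean=-1.1408  Neff=4.5700  idx=[1, 2, 2, 2, 3, 3, 4, 4, 4, 5, 5]
step 2: w=[0.0000, 0.0005, 0.0005, 0.0005, 0.0190, 0.0190, 0.0544, 0.0544, 0.0544, 0.3986, 0.3986]  mean=-0.6429  Neff=3.0540  idx=[4, 7, 8, 9, 9, 9, 9, 10, 10, 10, 10]
step 3: w=[0.0111, 0.0254, 0.0254, 0.1173, 0.1173, 0.1173, 0.1173, 0.1173, 0.1173, 0.1173, 0.1173]  mean=-0.5849  Neff=8.9758  idx=[1, 3, 4, 5, 5, 6, 7, 8, 8, 9, 10]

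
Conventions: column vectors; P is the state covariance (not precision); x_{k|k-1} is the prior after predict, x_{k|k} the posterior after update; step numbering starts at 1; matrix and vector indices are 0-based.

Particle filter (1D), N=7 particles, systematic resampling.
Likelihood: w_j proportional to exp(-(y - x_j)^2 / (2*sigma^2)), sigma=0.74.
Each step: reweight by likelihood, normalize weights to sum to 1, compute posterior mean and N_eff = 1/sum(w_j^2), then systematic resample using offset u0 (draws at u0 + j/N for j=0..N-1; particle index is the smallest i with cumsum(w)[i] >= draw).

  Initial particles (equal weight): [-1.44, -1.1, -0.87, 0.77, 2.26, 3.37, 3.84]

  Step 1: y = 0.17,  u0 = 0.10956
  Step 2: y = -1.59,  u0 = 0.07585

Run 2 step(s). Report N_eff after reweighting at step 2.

step 1: w=[0.0654, 0.1599, 0.2597, 0.5020, 0.0129, 0.0001, 0.0000]  mean=-0.0801  Neff=2.8616  idx=[1, 2, 2, 3, 3, 3, 3]
step 2: w=[0.3873, 0.3004, 0.3004, 0.0030, 0.0030, 0.0030, 0.0030]  mean=-0.9395  Neff=3.0257  idx=[0, 0, 0, 1, 1, 2, 2]

N_eff = 3.0257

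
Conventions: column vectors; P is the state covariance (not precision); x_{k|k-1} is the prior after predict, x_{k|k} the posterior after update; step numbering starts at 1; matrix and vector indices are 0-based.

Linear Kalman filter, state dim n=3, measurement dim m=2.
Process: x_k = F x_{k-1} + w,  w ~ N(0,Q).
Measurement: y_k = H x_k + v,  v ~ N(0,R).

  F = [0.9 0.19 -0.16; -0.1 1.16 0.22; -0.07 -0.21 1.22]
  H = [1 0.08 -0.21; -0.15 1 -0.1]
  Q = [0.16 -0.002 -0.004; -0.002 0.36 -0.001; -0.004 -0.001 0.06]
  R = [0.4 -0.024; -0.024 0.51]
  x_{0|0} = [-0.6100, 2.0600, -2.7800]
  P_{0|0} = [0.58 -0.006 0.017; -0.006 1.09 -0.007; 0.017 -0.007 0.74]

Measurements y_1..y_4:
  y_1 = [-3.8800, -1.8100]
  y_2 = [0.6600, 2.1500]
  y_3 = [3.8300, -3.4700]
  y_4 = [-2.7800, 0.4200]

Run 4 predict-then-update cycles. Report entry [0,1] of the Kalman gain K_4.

step 1: x^-=[0.2872, 1.8390, -3.7815]  P^-=[0.6816 0.1585 -0.2103; 0.1585 1.8654 -0.0754; -0.2103 -0.0754 1.2128]  S=[1.2632 0.2359; 0.2359 2.3641]  K=[0.5894 -0.0261; 0.1122 0.7710; -0.3666 -0.0333]  nu=[-5.1084, -3.9841]  x^+=[-2.6198, -1.8057, -1.7760]  P^+=[0.2484 0.0161 0.0630; 0.0161 0.4034 0.1048; 0.0630 0.1048 1.0347]
step 2: x^-=[-2.4167, -2.2233, -1.6041]  P^-=[0.3832 0.0431 -0.1432; 0.0431 1.0023 0.3139; -0.1432 0.3139 1.5550]  S=[0.9147 0.0153; 0.0153 1.4565]  K=[0.4557 -0.0048; 0.0516 0.6616; -0.4883 0.1287]  nu=[2.9177, 3.8504]  x^+=[-1.1059, 0.4749, -2.5335]  P^+=[0.1933 0.0216 0.0603; 0.0216 0.3612 0.2178; 0.0603 0.2178 1.3147]
step 3: x^-=[-0.4997, 0.1041, -3.1131]  P^-=[0.3401 0.0177 -0.1669; 0.0177 1.0152 0.5539; -0.1669 0.5539 1.9124]  S=[0.8852 -0.0455; -0.0455 1.4309]  K=[0.4255 0.0019; 0.0147 0.6694; -0.5792 0.2525]  nu=[3.6676, -3.9604]  x^+=[1.0532, -2.4930, -6.2376]  P^+=[0.1799 0.0233 0.0554; 0.0233 0.3747 0.3021; 0.0554 0.3021 1.5109]
step 4: x^-=[1.4722, -4.3695, -7.1601]  P^-=[0.3316 0.0035 -0.1883; 0.0035 1.0855 0.7190; -0.1883 0.7190 2.1626]  S=[0.8894 -0.0819; -0.0819 1.4741]  K=[0.4180 0.0046; -0.0050 0.6870; -0.6278 0.3254]  nu=[-5.4063, 4.2943]  x^+=[-0.7678, -1.3925, -2.3690]  P^+=[0.1764 0.0242 0.0537; 0.0242 0.3892 0.3513; 0.0537 0.3513 1.6227]

K[0,1] = 0.0046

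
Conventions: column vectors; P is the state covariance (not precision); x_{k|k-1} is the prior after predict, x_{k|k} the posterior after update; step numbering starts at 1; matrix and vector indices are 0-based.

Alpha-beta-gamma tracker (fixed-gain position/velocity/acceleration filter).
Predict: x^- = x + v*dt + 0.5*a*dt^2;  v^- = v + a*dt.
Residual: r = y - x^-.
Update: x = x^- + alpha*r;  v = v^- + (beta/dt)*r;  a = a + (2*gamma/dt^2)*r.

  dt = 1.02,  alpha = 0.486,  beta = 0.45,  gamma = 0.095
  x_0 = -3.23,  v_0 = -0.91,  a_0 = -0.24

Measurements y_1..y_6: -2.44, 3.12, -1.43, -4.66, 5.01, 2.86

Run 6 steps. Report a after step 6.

a_post = 0.3268

step 1: x_pred=-4.2830  r=1.8430  x^+=-3.3873  v^+=-0.3417  a^+=0.0966
step 2: x_pred=-3.6856  r=6.8056  x^+=-0.3781  v^+=2.7593  a^+=1.3394
step 3: x_pred=3.1332  r=-4.5632  x^+=0.9155  v^+=2.1124  a^+=0.5061
step 4: x_pred=3.3333  r=-7.9933  x^+=-0.5514  v^+=-0.8979  a^+=-0.9537
step 5: x_pred=-1.9634  r=6.9734  x^+=1.4257  v^+=1.2059  a^+=0.3198
step 6: x_pred=2.8220  r=0.0380  x^+=2.8405  v^+=1.5488  a^+=0.3268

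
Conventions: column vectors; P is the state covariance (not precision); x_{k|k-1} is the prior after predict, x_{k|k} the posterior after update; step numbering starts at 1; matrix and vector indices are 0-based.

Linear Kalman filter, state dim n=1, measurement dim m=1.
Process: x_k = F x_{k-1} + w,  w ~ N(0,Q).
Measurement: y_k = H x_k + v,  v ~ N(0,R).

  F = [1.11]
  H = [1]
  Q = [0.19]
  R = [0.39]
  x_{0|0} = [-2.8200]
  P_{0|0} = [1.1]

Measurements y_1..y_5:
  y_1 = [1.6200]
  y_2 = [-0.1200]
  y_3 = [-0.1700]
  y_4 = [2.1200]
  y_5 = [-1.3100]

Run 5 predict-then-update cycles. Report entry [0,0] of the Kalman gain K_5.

step 1: x^-=[-3.1302]  P^-=[1.5453]  S=[1.9353]  K=[0.7985]  nu=[4.7502]  x^+=[0.6627]  P^+=[0.3114]
step 2: x^-=[0.7357]  P^-=[0.5737]  S=[0.9637]  K=[0.5953]  nu=[-0.8557]  x^+=[0.2263]  P^+=[0.2322]
step 3: x^-=[0.2512]  P^-=[0.4761]  S=[0.8661]  K=[0.5497]  nu=[-0.4212]  x^+=[0.0197]  P^+=[0.2144]
step 4: x^-=[0.0218]  P^-=[0.4541]  S=[0.8441]  K=[0.5380]  nu=[2.0982]  x^+=[1.1506]  P^+=[0.2098]
step 5: x^-=[1.2772]  P^-=[0.4485]  S=[0.8385]  K=[0.5349]  nu=[-2.5872]  x^+=[-0.1067]  P^+=[0.2086]

K[0,0] = 0.5349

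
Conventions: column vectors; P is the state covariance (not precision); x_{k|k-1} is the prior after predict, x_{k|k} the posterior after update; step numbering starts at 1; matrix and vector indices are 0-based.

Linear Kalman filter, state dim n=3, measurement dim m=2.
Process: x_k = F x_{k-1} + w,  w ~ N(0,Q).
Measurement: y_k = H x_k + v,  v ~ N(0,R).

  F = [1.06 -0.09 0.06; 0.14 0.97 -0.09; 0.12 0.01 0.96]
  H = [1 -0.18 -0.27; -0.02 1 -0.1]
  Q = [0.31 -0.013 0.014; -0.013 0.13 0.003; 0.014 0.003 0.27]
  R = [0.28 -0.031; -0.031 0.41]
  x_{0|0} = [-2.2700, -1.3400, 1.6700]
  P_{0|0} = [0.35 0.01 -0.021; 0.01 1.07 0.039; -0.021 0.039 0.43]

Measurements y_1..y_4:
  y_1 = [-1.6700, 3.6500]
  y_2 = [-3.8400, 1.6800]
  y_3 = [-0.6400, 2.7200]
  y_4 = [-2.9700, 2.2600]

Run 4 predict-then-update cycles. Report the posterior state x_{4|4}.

x_post = [-2.1807, 1.9153, 0.0416]

step 1: x^-=[-2.1854, -1.7679, 1.3174]  P^-=[0.7085 -0.0422 0.0575; -0.0422 1.1435 0.0170; 0.0575 0.0170 0.6674]  S=[1.0600 -0.2851; -0.2851 1.5590]  K=[0.6838 0.0852; -0.0434 0.7250; -0.1340 -0.0572]  nu=[0.5529, 5.5059]  x^+=[-1.3383, 2.2001, 0.9285]  P^+=[0.2347 0.0332 0.1478; 0.0332 0.3041 0.0484; 0.1478 0.0484 0.6476]
step 2: x^-=[-1.5609, 1.8631, 0.7528]  P^-=[0.5905 0.0159 0.2282; 0.0159 0.4228 0.0212; 0.2282 0.0212 0.9053]  S=[0.8233 -0.1055; -0.1055 0.8382]  K=[0.6465 0.0590; -0.0161 0.4995; -0.0362 -0.0928]  nu=[-1.7405, -0.1391]  x^+=[-2.6943, 1.8217, 0.8287]  P^+=[0.2515 0.0337 0.2455; 0.0337 0.2118 0.0578; 0.2455 0.0578 0.8977]
step 3: x^-=[-2.9701, 1.3153, 0.4905]  P^-=[0.6217 0.0177 0.3442; 0.0177 0.3343 0.0198; 0.3442 0.0198 1.1587]  S=[0.8068 -0.0921; -0.0921 0.7529]  K=[0.6563 0.0416; -0.0091 0.4399; 0.0190 -0.1344]  nu=[2.6993, 1.3944]  x^+=[-1.1406, 1.9042, 0.3544]  P^+=[0.2780 0.0353 0.3302; 0.0353 0.1879 0.0653; 0.3302 0.0653 1.1444]
step 4: x^-=[-1.3592, 1.6555, 0.2224]  P^-=[0.6626 0.0171 0.4479; 0.0171 0.3113 0.0164; 0.4479 0.0164 1.4061]  S=[0.8087 -0.0917; -0.0917 0.7335]  K=[0.6691 0.0278; -0.0059 0.4210; 0.0611 -0.1740]  nu=[-1.2528, 0.5996]  x^+=[-2.1807, 1.9153, 0.0416]  P^+=[0.3034 0.0375 0.4079; 0.0375 0.1808 0.0728; 0.4079 0.0728 1.3789]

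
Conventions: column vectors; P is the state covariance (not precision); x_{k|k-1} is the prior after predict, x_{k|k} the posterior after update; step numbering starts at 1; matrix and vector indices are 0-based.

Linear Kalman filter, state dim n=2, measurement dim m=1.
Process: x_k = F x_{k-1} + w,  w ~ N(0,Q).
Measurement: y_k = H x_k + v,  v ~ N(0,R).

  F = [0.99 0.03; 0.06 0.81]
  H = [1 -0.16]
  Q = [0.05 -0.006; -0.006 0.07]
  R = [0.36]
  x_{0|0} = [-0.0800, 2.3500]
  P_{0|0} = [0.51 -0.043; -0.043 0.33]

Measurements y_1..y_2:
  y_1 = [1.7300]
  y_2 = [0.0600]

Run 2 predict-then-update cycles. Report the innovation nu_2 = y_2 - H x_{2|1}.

step 1: x^-=[-0.0087, 1.8987]  P^-=[0.5476 -0.0022; -0.0022 0.2842]  S=[0.9156]  K=[0.5985; -0.0521]  nu=[2.0425]  x^+=[1.2137, 1.7923]  P^+=[0.2197 0.0263; 0.0263 0.2817]
step 2: x^-=[1.2553, 1.5246]  P^-=[0.2671 0.0350; 0.0350 0.2582]  S=[0.6225]  K=[0.4201; -0.0101]  nu=[-0.9514]  x^+=[0.8557, 1.5341]  P^+=[0.1573 0.0377; 0.0377 0.2581]

innov = [-0.9514]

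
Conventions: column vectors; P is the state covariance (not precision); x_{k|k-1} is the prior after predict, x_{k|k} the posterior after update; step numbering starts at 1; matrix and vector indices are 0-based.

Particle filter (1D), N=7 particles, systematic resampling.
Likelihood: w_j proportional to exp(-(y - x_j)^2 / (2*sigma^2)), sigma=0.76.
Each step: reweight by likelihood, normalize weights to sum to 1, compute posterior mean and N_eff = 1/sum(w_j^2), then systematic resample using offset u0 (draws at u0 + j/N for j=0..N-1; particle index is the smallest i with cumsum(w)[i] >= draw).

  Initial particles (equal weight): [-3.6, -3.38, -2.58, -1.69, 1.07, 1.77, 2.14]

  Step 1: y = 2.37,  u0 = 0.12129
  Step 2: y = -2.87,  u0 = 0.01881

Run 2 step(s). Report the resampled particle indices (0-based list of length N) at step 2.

step 1: w=[0.0000, 0.0000, 0.0000, 0.0000, 0.1207, 0.3816, 0.4978]  mean=1.8697  Neff=2.4514  idx=[5, 5, 5, 6, 6, 6, 6]
step 2: w=[0.3143, 0.3143, 0.3143, 0.0143, 0.0143, 0.0143, 0.0143]  mean=1.7911  Neff=3.3655  idx=[0, 0, 0, 1, 1, 2, 2]

resampled_idx = [0, 0, 0, 1, 1, 2, 2]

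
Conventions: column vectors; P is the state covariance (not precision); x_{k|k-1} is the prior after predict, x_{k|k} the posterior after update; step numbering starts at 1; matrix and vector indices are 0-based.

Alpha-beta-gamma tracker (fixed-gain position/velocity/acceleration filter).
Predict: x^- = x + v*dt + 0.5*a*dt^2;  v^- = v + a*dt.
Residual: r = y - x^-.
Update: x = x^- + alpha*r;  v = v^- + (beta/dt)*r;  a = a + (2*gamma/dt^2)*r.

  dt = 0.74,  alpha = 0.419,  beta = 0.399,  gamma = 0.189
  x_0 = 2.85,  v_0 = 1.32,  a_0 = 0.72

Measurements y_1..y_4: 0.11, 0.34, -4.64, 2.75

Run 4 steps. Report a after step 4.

a_post = 2.9322

step 1: x_pred=4.0239  r=-3.9139  x^+=2.3840  v^+=-0.2576  a^+=-1.9817
step 2: x_pred=1.6508  r=-1.3108  x^+=1.1016  v^+=-2.4308  a^+=-2.8866
step 3: x_pred=-1.4876  r=-3.1524  x^+=-2.8084  v^+=-6.2666  a^+=-5.0626
step 4: x_pred=-8.8319  r=11.5819  x^+=-3.9791  v^+=-3.7682  a^+=2.9322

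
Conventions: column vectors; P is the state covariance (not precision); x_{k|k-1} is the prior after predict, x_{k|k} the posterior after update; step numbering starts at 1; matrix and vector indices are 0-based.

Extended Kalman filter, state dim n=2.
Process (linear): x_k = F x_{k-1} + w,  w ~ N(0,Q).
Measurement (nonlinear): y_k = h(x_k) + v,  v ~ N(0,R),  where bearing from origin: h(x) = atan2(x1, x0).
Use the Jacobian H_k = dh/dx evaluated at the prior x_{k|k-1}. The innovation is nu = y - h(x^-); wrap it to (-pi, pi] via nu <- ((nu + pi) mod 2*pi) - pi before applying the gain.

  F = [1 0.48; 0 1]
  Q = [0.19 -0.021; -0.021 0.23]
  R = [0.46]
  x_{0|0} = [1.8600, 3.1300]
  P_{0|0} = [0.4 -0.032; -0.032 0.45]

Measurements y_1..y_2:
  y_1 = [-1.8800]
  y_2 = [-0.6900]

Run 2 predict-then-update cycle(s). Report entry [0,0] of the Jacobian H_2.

step 1: x^-=[3.3624, 3.1300]  P^-=[0.6630 0.1630; 0.1630 0.6800]  H_jac=[-0.1483 0.1593]  S=[0.4841]  K=[-0.1495; 0.1739]  nu=[-2.6296]  x^+=[3.7554, 2.6728]  P^+=[0.6521 0.1756; 0.1756 0.6654]
step 2: x^-=[5.0384, 2.6728]  P^-=[1.1640 0.4740; 0.4740 0.8954]  H_jac=[-0.0822 0.1549]  S=[0.4773]  K=[-0.0466; 0.2090]  nu=[-1.1777]  x^+=[5.0932, 2.4267]  P^+=[1.1630 0.4786; 0.4786 0.8745]

H_jac[0,0] = -0.0822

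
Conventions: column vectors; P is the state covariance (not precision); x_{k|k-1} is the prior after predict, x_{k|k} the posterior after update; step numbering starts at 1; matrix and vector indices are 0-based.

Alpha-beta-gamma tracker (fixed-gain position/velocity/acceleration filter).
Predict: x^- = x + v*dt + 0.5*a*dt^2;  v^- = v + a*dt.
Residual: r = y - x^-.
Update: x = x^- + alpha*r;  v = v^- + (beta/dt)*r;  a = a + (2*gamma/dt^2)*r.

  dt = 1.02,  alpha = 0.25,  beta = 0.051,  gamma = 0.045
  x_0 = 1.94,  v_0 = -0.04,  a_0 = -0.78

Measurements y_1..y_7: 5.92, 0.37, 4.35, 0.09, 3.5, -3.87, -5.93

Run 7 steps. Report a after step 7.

a_post = -0.0503

step 1: x_pred=1.4934  r=4.4266  x^+=2.6001  v^+=-0.6143  a^+=-0.3971
step 2: x_pred=1.7670  r=-1.3970  x^+=1.4177  v^+=-1.0891  a^+=-0.5179
step 3: x_pred=0.0374  r=4.3126  x^+=1.1155  v^+=-1.4018  a^+=-0.1449
step 4: x_pred=-0.3897  r=0.4797  x^+=-0.2697  v^+=-1.5256  a^+=-0.1034
step 5: x_pred=-1.8796  r=5.3796  x^+=-0.5347  v^+=-1.3620  a^+=0.3620
step 6: x_pred=-1.7356  r=-2.1344  x^+=-2.2692  v^+=-1.0995  a^+=0.1774
step 7: x_pred=-3.2985  r=-2.6315  x^+=-3.9564  v^+=-1.0502  a^+=-0.0503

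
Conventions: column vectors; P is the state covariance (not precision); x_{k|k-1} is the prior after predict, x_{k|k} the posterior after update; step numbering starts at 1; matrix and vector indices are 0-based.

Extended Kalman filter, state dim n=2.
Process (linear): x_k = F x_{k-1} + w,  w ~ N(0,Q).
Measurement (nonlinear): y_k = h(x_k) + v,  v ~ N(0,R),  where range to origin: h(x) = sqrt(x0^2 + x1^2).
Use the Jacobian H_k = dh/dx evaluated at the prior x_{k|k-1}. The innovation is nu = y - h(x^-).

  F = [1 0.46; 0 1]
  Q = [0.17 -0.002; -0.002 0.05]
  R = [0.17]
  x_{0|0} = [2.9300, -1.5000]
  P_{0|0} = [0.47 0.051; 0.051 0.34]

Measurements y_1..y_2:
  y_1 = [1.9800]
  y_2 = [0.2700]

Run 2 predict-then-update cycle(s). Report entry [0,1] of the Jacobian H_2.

H_jac[0,1] = -0.8272

step 1: x^-=[2.2400, -1.5000]  P^-=[0.7589 0.2054; 0.2054 0.3900]  H_jac=[0.8309 -0.5564]  S=[0.6247]  K=[0.8264; -0.0742]  nu=[-0.7158]  x^+=[1.6485, -1.4469]  P^+=[0.3323 0.2437; 0.2437 0.3866]
step 2: x^-=[0.9829, -1.4469]  P^-=[0.8082 0.4195; 0.4195 0.4366]  H_jac=[0.5619 -0.8272]  S=[0.3339]  K=[0.3208; -0.3755]  nu=[-1.4792]  x^+=[0.5083, -0.8914]  P^+=[0.7739 0.4597; 0.4597 0.3895]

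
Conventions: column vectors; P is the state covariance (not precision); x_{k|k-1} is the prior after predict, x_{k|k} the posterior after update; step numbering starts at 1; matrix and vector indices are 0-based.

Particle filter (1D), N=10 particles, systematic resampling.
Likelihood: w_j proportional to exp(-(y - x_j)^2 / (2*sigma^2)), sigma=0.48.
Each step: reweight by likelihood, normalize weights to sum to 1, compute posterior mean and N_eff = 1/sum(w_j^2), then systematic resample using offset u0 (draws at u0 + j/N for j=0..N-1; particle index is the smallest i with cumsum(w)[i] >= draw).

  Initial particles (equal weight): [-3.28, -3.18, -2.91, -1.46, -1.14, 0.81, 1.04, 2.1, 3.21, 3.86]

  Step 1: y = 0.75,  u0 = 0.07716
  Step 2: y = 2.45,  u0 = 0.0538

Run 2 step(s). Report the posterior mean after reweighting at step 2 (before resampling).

step 1: w=[0.0000, 0.0000, 0.0000, 0.0000, 0.0002, 0.5378, 0.4516, 0.0104, 0.0000, 0.0000]  mean=0.9268  Neff=2.0274  idx=[5, 5, 5, 5, 5, 6, 6, 6, 6, 6]
step 2: w=[0.0358, 0.0358, 0.0358, 0.0358, 0.0358, 0.1642, 0.1642, 0.1642, 0.1642, 0.1642]  mean=0.9988  Neff=7.0828  idx=[1, 4, 5, 6, 6, 7, 7, 8, 9, 9]

post_mean = 0.9988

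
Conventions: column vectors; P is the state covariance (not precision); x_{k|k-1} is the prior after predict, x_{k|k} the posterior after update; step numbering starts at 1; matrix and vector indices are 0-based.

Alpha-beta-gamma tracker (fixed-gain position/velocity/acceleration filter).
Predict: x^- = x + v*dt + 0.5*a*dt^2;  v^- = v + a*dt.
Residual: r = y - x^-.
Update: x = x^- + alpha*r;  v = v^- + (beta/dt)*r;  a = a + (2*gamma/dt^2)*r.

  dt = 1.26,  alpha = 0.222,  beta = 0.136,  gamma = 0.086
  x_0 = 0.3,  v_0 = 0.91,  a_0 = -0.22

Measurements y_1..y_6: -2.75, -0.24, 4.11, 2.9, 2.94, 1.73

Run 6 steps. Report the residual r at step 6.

step 1: x_pred=1.2720  r=-4.0220  x^+=0.3791  v^+=0.1987  a^+=-0.6557
step 2: x_pred=0.1089  r=-0.3489  x^+=0.0314  v^+=-0.6652  a^+=-0.6935
step 3: x_pred=-1.3572  r=5.4672  x^+=-0.1435  v^+=-0.9489  a^+=-0.1012
step 4: x_pred=-1.4195  r=4.3195  x^+=-0.4606  v^+=-0.6102  a^+=0.3668
step 5: x_pred=-0.9384  r=3.8784  x^+=-0.0774  v^+=0.2705  a^+=0.7869
step 6: x_pred=0.8881  r=0.8419  x^+=1.0750  v^+=1.3529  a^+=0.8782

resid = 0.8419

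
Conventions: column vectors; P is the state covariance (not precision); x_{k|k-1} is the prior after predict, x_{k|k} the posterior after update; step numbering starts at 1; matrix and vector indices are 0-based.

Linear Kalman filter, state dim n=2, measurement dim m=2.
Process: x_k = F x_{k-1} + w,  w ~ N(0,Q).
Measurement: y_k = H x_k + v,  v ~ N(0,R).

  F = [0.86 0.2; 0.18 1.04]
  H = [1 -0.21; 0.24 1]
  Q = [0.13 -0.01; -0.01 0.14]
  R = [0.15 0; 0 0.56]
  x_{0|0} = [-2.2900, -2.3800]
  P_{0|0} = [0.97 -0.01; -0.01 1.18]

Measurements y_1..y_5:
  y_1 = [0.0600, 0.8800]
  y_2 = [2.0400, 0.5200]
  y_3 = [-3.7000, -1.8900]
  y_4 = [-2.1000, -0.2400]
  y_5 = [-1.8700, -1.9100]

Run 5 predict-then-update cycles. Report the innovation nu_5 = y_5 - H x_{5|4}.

step 1: x^-=[-2.4454, -2.8874]  P^-=[0.8912 0.3763; 0.3763 1.4440]  S=[0.9468 0.2680; 0.2680 2.2359]  K=[0.8106 0.1668; -0.1212 0.7007]  nu=[1.8990, 4.3543]  x^+=[-0.1798, -0.0664]  P^+=[0.1344 0.0611; 0.0611 0.3777]
step 2: x^-=[-0.1679, -0.1014]  P^-=[0.2656 0.1463; 0.1463 0.5758]  S=[0.3795 0.0817; 0.0817 1.2213]  K=[0.5903 0.1325; -0.0415 0.5030]  nu=[2.1866, 0.6617]  x^+=[1.2105, 0.1407]  P^+=[0.0991 0.0504; 0.0504 0.2696]
step 3: x^-=[1.0691, 0.3642]  P^-=[0.2314 0.1083; 0.1083 0.4537]  S=[0.3559 0.0631; 0.0631 1.0790]  K=[0.5652 0.1188; -0.0427 0.4470]  nu=[-4.6926, -2.5108]  x^+=[-1.8815, -0.5580]  P^+=[0.0940 0.0440; 0.0440 0.2398]
step 4: x^-=[-1.7297, -0.9190]  P^-=[0.2242 0.0953; 0.0953 0.4189]  S=[0.3527 0.0564; 0.0564 1.0375]  K=[0.5610 0.1133; -0.0476 0.4283]  nu=[-0.5633, 1.0941]  x^+=[-1.9217, -0.4235]  P^+=[0.0928 0.0412; 0.0412 0.2300]
step 5: x^-=[-1.7374, -0.7864]  P^-=[0.2220 0.0905; 0.0905 0.4072]  S=[0.3519 0.0537; 0.0537 1.0234]  K=[0.5598 0.1111; -0.0502 0.4217]  nu=[-0.2977, -0.7066]  x^+=[-1.9826, -1.0695]  P^+=[0.0924 0.0400; 0.0400 0.2266]

innov = [-0.2977, -0.7066]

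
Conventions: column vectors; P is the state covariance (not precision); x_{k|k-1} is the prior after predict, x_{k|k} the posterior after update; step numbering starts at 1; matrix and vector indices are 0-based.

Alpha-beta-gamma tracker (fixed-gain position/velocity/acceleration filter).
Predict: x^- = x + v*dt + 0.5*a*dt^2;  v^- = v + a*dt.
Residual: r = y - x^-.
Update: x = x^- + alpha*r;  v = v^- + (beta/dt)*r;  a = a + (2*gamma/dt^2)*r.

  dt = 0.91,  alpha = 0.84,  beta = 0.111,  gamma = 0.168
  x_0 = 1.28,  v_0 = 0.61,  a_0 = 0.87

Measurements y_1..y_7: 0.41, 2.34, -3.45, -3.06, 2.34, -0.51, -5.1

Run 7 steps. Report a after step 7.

a_post = -0.1551

step 1: x_pred=2.1953  r=-1.7853  x^+=0.6957  v^+=1.1839  a^+=0.1456
step 2: x_pred=1.8333  r=0.5067  x^+=2.2589  v^+=1.3782  a^+=0.3512
step 3: x_pred=3.6585  r=-7.1085  x^+=-2.3126  v^+=0.8307  a^+=-2.5331
step 4: x_pred=-2.6055  r=-0.4545  x^+=-2.9873  v^+=-1.5298  a^+=-2.7175
step 5: x_pred=-5.5046  r=7.8446  x^+=1.0849  v^+=-3.0459  a^+=0.4654
step 6: x_pred=-1.4942  r=0.9842  x^+=-0.6675  v^+=-2.5023  a^+=0.8647
step 7: x_pred=-2.5865  r=-2.5135  x^+=-4.6978  v^+=-2.0220  a^+=-0.1551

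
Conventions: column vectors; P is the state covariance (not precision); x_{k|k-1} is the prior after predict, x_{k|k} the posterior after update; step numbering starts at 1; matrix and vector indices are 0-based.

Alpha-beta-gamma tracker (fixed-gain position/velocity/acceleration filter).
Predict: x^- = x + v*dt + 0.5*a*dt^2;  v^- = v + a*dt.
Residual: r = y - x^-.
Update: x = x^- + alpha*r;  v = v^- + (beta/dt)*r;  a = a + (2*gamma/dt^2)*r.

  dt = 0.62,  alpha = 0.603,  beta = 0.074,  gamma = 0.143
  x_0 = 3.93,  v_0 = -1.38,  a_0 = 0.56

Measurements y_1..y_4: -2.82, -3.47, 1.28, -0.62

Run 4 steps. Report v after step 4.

step 1: x_pred=3.1820  r=-6.0020  x^+=-0.4372  v^+=-1.7492  a^+=-3.9056
step 2: x_pred=-2.2723  r=-1.1977  x^+=-2.9945  v^+=-4.3136  a^+=-4.7967
step 3: x_pred=-6.5909  r=7.8709  x^+=-1.8447  v^+=-6.3481  a^+=1.0594
step 4: x_pred=-5.5770  r=4.9570  x^+=-2.5879  v^+=-5.0997  a^+=4.7474

v_post = -5.0997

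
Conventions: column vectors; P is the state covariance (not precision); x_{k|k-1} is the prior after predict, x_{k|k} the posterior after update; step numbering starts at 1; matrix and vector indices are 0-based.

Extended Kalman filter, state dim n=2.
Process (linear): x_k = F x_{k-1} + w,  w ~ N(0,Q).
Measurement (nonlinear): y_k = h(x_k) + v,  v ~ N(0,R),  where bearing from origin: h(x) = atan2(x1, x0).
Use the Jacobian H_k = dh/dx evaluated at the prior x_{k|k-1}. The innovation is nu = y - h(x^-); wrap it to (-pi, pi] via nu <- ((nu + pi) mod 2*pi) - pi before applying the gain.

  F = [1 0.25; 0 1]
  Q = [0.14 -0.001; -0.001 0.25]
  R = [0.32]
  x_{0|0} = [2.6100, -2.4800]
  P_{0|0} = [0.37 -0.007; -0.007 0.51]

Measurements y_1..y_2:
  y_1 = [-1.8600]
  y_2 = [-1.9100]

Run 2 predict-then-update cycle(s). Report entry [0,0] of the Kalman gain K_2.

step 1: x^-=[1.9900, -2.4800]  P^-=[0.5384 0.1195; 0.1195 0.7600]  H_jac=[0.2453 0.1968]  S=[0.3934]  K=[0.3955; 0.4548]  nu=[-0.9654]  x^+=[1.6082, -2.9191]  P^+=[0.4768 0.0487; 0.0487 0.6786]
step 2: x^-=[0.8784, -2.9191]  P^-=[0.6836 0.2174; 0.2174 0.9286]  H_jac=[0.3141 0.0945]  S=[0.4087]  K=[0.5758; 0.3819]  nu=[-0.6315]  x^+=[0.5148, -3.1602]  P^+=[0.5482 0.1275; 0.1275 0.8690]

K[0,0] = 0.5758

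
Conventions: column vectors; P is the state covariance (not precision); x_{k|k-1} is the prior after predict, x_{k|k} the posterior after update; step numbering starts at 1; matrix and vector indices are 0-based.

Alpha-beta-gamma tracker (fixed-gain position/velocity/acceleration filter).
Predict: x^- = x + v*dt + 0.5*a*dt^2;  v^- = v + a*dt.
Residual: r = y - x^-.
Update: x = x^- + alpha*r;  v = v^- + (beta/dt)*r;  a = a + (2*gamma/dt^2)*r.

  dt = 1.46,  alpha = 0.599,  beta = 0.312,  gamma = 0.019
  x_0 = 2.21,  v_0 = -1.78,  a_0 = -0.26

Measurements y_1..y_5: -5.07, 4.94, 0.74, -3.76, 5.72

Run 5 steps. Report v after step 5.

step 1: x_pred=-0.6659  r=-4.4041  x^+=-3.3040  v^+=-3.1007  a^+=-0.3385
step 2: x_pred=-8.1918  r=13.1318  x^+=-0.3259  v^+=-0.7887  a^+=-0.1044
step 3: x_pred=-1.5887  r=2.3287  x^+=-0.1938  v^+=-0.4435  a^+=-0.0629
step 4: x_pred=-0.9084  r=-2.8516  x^+=-2.6165  v^+=-1.1447  a^+=-0.1137
step 5: x_pred=-4.4090  r=10.1290  x^+=1.6583  v^+=0.8538  a^+=0.0668

v_post = 0.8538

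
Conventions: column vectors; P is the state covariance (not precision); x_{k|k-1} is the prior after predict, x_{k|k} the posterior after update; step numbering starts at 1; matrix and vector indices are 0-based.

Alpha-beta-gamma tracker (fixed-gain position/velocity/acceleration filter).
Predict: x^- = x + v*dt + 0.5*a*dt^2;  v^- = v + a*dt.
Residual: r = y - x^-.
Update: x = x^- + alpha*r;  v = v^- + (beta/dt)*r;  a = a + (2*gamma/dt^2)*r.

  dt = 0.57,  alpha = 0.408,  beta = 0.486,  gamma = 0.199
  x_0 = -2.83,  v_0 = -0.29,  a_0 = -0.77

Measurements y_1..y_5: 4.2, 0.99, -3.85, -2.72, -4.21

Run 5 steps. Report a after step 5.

step 1: x_pred=-3.1204  r=7.3204  x^+=-0.1337  v^+=5.5127  a^+=8.1974
step 2: x_pred=4.3402  r=-3.3502  x^+=2.9733  v^+=7.3287  a^+=4.0934
step 3: x_pred=7.8157  r=-11.6657  x^+=3.0561  v^+=-0.2846  a^+=-10.1970
step 4: x_pred=1.2374  r=-3.9574  x^+=-0.3772  v^+=-9.4710  a^+=-15.0447
step 5: x_pred=-8.2197  r=4.0097  x^+=-6.5838  v^+=-14.6277  a^+=-10.1328

a_post = -10.1328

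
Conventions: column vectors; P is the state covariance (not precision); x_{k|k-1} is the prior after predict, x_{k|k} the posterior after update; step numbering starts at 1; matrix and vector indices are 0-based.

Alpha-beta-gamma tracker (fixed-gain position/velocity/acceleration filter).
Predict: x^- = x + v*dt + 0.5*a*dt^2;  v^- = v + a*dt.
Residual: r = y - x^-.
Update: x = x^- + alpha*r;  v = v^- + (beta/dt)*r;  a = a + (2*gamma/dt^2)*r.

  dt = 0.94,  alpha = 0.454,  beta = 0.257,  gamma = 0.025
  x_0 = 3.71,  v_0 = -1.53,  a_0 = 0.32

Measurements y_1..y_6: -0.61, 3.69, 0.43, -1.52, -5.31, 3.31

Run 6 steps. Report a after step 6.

step 1: x_pred=2.4132  r=-3.0232  x^+=1.0407  v^+=-2.0557  a^+=0.1489
step 2: x_pred=-0.8260  r=4.5160  x^+=1.2243  v^+=-0.6811  a^+=0.4045
step 3: x_pred=0.7628  r=-0.3328  x^+=0.6117  v^+=-0.3919  a^+=0.3856
step 4: x_pred=0.4137  r=-1.9337  x^+=-0.4642  v^+=-0.5580  a^+=0.2762
step 5: x_pred=-0.8667  r=-4.4433  x^+=-2.8840  v^+=-1.5132  a^+=0.0248
step 6: x_pred=-4.2954  r=7.6054  x^+=-0.8426  v^+=0.5894  a^+=0.4552

a_post = 0.4552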